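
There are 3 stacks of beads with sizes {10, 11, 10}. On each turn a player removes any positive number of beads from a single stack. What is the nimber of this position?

11

Nim-sum: 10 ^ 11 ^ 10 = 11.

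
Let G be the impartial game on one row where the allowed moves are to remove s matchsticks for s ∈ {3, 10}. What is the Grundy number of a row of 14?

0

Grundy values for subtraction set {3, 10}:
k:     0  1  2  3  4  5  6  7  8  9 10 11 12 13 14
g(k):  0  0  0  1  1  1  0  0  0  1  1  1  2  0  0
So g(14) = 0.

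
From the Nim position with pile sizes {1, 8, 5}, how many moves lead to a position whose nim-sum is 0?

Nim-sum: 1 ^ 8 ^ 5 = 12.
The overall nim-sum is X = 12. A pile of size p has a winning move iff p XOR X < p (reduce it to p XOR X).
  1: 1 XOR 12 = 13 ≥ 1 — no move.
  8: 8 XOR 12 = 4 < 8 — winning move (to 4).
  5: 5 XOR 12 = 9 ≥ 5 — no move.
That gives 1 winning move.

1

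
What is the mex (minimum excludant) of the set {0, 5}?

1

0 is in the set but 1 is not, so the mex is 1.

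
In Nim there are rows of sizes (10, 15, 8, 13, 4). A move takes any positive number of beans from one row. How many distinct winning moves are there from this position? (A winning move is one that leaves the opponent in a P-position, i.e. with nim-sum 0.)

Compute the nim-sum pairwise:
10 ⊕ 15 = 5
5 ⊕ 8 = 13
13 ⊕ 13 = 0
0 ⊕ 4 = 4
The overall nim-sum is X = 4. A row of size p has a winning move iff p XOR X < p (reduce it to p XOR X).
  10: 10 XOR 4 = 14 ≥ 10 — no move.
  15: 15 XOR 4 = 11 < 15 — winning move (to 11).
  8: 8 XOR 4 = 12 ≥ 8 — no move.
  13: 13 XOR 4 = 9 < 13 — winning move (to 9).
  4: 4 XOR 4 = 0 < 4 — winning move (to 0).
That gives 3 winning moves.

3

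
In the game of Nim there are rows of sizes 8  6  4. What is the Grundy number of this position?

10

Nim-sum: 8 XOR 6 XOR 4 = 10.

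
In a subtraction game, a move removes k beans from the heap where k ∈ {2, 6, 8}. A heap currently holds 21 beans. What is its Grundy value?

1

Build the Grundy sequence with g(k) = mex{g(k−s) : s ∈ {2, 6, 8}, s ≤ k}:
k:     0  1  2  3  4  5  6  7  8  9 10 11 12 13 14 15 16 17 18 19 20 21
g(k):  0  0  1  1  0  0  1  1  2  2  3  3  2  2  0  0  1  1  0  0  1  1
So g(21) = 1.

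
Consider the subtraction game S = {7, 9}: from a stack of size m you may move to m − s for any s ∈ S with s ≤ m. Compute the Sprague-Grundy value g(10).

Grundy values for subtraction set {7, 9}:
k:     0  1  2  3  4  5  6  7  8  9 10
g(k):  0  0  0  0  0  0  0  1  1  1  1
So g(10) = 1.

1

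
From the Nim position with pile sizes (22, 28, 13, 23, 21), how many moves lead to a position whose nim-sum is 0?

5

Bitwise XOR of the heap sizes:
  10110  (22)
  11100  (28)
  01101  (13)
  10111  (23)
  10101  (21)
  -----
  00101  (5)
The overall nim-sum is X = 5. A pile of size p has a winning move iff p XOR X < p (reduce it to p XOR X).
  22: 22 XOR 5 = 19 < 22 — winning move (to 19).
  28: 28 XOR 5 = 25 < 28 — winning move (to 25).
  13: 13 XOR 5 = 8 < 13 — winning move (to 8).
  23: 23 XOR 5 = 18 < 23 — winning move (to 18).
  21: 21 XOR 5 = 16 < 21 — winning move (to 16).
That gives 5 winning moves.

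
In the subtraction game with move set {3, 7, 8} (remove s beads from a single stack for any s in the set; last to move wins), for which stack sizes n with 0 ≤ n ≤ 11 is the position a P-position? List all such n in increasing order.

0, 1, 2, 6, 11

Build the Grundy sequence with g(k) = mex{g(k−s) : s ∈ {3, 7, 8}, s ≤ k}:
k:     0  1  2  3  4  5  6  7  8  9 10 11
g(k):  0  0  0  1  1  1  0  2  2  1  3  0
The P-positions (g = 0) in 0..11 are 0, 1, 2, 6, 11.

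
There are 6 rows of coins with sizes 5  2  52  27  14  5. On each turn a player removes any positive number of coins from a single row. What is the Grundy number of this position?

35

Compute the nim-sum pairwise:
5 ^ 2 = 7
7 ^ 52 = 51
51 ^ 27 = 40
40 ^ 14 = 38
38 ^ 5 = 35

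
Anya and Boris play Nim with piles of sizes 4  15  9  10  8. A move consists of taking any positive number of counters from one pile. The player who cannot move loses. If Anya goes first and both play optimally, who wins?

Boris wins

Compute the nim-sum pairwise:
4 ⊕ 15 = 11
11 ⊕ 9 = 2
2 ⊕ 10 = 8
8 ⊕ 8 = 0
The nim-sum is 0, so this is a P-position: the player to move is in a losing position under optimal play; Anya is about to move from it and so loses — Boris wins.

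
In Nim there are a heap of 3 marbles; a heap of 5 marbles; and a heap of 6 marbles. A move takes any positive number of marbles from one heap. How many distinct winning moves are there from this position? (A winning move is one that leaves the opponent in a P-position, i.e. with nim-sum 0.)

Compute the nim-sum pairwise:
3 ^ 5 = 6
6 ^ 6 = 0
The nim-sum is already 0, so every move leaves a nonzero nim-sum — there are no winning moves.

0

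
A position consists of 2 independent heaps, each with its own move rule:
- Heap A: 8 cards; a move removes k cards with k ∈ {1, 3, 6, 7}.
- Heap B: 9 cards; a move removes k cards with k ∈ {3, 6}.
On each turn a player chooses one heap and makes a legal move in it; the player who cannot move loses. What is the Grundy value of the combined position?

Grundy values for heap A (subtraction set {1, 3, 6, 7}):
k:     0  1  2  3  4  5  6  7  8
g(k):  0  1  0  1  0  1  2  3  2
So g(8) = 2.
Build the Grundy sequence for heap B with g(k) = mex{g(k−s) : s ∈ {3, 6}, s ≤ k}:
g(0) = mex{} = 0
g(1) = mex{} = 0
g(2) = mex{} = 0
g(3) = mex{0} = 1
g(4) = mex{0} = 1
g(5) = mex{0} = 1
g(6) = mex{0,1} = 2
g(7) = mex{0,1} = 2
g(8) = mex{0,1} = 2
g(9) = mex{1,2} = 0
So g(9) = 0.
The value of a disjunctive sum is the nim-sum of the parts.
Combined value = 2 ⊕ 0 = 2.

2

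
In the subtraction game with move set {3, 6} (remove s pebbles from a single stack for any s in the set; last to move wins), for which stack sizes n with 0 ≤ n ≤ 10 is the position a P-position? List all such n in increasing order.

0, 1, 2, 9, 10

Compute g(0), g(1), … for moves {3, 6}:
g(0) = mex{} = 0
g(1) = mex{} = 0
g(2) = mex{} = 0
g(3) = mex{0} = 1
g(4) = mex{0} = 1
g(5) = mex{0} = 1
g(6) = mex{0,1} = 2
g(7) = mex{0,1} = 2
g(8) = mex{0,1} = 2
g(9) = mex{1,2} = 0
g(10) = mex{1,2} = 0
The P-positions (g = 0) in 0..10 are 0, 1, 2, 9, 10.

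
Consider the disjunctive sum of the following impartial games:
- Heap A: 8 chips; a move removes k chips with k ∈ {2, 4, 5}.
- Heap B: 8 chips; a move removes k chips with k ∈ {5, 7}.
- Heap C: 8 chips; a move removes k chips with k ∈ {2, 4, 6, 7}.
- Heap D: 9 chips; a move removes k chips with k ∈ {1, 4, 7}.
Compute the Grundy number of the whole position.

4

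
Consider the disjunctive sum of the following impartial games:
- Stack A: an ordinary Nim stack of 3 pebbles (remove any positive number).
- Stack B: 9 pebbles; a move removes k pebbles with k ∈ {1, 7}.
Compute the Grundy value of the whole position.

Stack A is a plain Nim stack of size 3, so its Grundy value is 3.
For stack B, compute g(0), g(1), … with moves {1, 7}:
k:     0  1  2  3  4  5  6  7  8  9
g(k):  0  1  0  1  0  1  0  1  0  1
So g(9) = 1.
By the Sprague-Grundy theorem, the Grundy value of a sum of independent games is the XOR of the component values.
Combined value = 3 XOR 1 = 2.

2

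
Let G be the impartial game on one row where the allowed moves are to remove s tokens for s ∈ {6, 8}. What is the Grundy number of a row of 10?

Build the Grundy sequence with g(k) = mex{g(k−s) : s ∈ {6, 8}, s ≤ k}:
k:     0  1  2  3  4  5  6  7  8  9 10
g(k):  0  0  0  0  0  0  1  1  1  1  1
So g(10) = 1.

1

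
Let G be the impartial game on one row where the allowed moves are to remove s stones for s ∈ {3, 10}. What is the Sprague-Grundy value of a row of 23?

1

Grundy values for subtraction set {3, 10}:
k:     0  1  2  3  4  5  6  7  8  9 10 11 12 13 14 15 16 17 18 19 20 21 22 23
g(k):  0  0  0  1  1  1  0  0  0  1  1  1  2  0  0  0  1  1  1  0  0  0  1  1
So g(23) = 1.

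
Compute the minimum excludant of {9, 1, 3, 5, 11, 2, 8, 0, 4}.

The values 0, 1, 2, 3, 4, 5 are all present; 6 is the first non-negative integer missing from the set.

6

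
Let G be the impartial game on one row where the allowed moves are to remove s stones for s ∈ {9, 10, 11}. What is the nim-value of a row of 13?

Compute g(0), g(1), … for moves {9, 10, 11}:
k:     0  1  2  3  4  5  6  7  8  9 10 11 12 13
g(k):  0  0  0  0  0  0  0  0  0  1  1  1  1  1
So g(13) = 1.

1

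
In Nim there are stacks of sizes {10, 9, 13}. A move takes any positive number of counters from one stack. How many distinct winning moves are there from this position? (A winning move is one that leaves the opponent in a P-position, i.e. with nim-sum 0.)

Compute the nim-sum pairwise:
10 ^ 9 = 3
3 ^ 13 = 14
The overall nim-sum is X = 14. A stack of size p has a winning move iff p XOR X < p (reduce it to p XOR X).
  10: 10 XOR 14 = 4 < 10 — winning move (to 4).
  9: 9 XOR 14 = 7 < 9 — winning move (to 7).
  13: 13 XOR 14 = 3 < 13 — winning move (to 3).
That gives 3 winning moves.

3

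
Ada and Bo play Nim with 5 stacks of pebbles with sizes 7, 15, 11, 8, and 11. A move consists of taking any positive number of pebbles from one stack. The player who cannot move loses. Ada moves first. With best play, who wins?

Bo wins

Nim-sum: 7 ⊕ 15 ⊕ 11 ⊕ 8 ⊕ 11 = 0.
The nim-sum is 0, so this is a P-position: the player to move is in a losing position under optimal play; Ada is about to move from it and so loses — Bo wins.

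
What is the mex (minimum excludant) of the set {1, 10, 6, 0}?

The values 0, 1 are all present; 2 is the first non-negative integer missing from the set.

2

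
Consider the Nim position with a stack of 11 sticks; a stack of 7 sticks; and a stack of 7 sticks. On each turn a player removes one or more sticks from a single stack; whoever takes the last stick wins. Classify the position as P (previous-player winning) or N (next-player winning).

N-position

Compute the nim-sum pairwise:
11 ⊕ 7 = 12
12 ⊕ 7 = 11
The nim-sum is 11 ≠ 0, so this is an N-position: the player to move can win.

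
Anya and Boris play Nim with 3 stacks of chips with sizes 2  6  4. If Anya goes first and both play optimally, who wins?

Boris wins

Nim-sum: 2 ^ 6 ^ 4 = 0.
The nim-sum is 0, so this is a P-position: the player to move is in a losing position under optimal play; Anya is about to move from it and so loses — Boris wins.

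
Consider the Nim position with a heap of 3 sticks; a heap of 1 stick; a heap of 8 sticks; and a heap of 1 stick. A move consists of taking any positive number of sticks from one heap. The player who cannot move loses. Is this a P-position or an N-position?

N-position

Compute the nim-sum pairwise:
3 ⊕ 1 = 2
2 ⊕ 8 = 10
10 ⊕ 1 = 11
The nim-sum is 11 ≠ 0, so this is an N-position: the player to move can win.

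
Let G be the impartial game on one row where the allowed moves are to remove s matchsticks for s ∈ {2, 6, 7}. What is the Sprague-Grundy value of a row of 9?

0

Build the Grundy sequence with g(k) = mex{g(k−s) : s ∈ {2, 6, 7}, s ≤ k}:
k:     0  1  2  3  4  5  6  7  8  9
g(k):  0  0  1  1  0  0  1  1  2  0
So g(9) = 0.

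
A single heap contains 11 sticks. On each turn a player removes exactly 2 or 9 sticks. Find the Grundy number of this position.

Compute g(0), g(1), … for moves {2, 9}:
k:     0  1  2  3  4  5  6  7  8  9 10 11
g(k):  0  0  1  1  0  0  1  1  0  2  1  0
So g(11) = 0.

0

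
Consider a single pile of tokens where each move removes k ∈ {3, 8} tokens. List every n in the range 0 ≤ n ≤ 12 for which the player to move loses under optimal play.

0, 1, 2, 6, 7, 11, 12

Build the Grundy sequence with g(k) = mex{g(k−s) : s ∈ {3, 8}, s ≤ k}:
k:     0  1  2  3  4  5  6  7  8  9 10 11 12
g(k):  0  0  0  1  1  1  0  0  2  1  1  0  0
The P-positions (g = 0) in 0..12 are 0, 1, 2, 6, 7, 11, 12.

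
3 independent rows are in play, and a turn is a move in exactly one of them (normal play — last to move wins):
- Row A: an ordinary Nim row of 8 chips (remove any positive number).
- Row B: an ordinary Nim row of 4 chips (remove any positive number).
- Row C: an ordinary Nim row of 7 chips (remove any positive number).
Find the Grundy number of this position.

11

Row A is a plain Nim row of size 8, so its Grundy value is 8.
Row B is a plain Nim row of size 4, so its Grundy value is 4.
Row C is a plain Nim row of size 7, so its Grundy value is 7.
By the Sprague-Grundy theorem, the Grundy value of a sum of independent games is the XOR of the component values.
Combined value = 8 ⊕ 4 ⊕ 7 = 11.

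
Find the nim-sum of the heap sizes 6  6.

Compute the nim-sum pairwise:
6 ⊕ 6 = 0

0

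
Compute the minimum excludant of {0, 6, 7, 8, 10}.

1

0 is in the set but 1 is not, so the mex is 1.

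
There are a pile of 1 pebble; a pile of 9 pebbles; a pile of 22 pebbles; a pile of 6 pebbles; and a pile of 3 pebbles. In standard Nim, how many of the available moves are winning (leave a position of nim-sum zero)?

1

Nim-sum: 1 XOR 9 XOR 22 XOR 6 XOR 3 = 27.
The overall nim-sum is X = 27. A pile of size p has a winning move iff p XOR X < p (reduce it to p XOR X).
  1: 1 XOR 27 = 26 ≥ 1 — no move.
  9: 9 XOR 27 = 18 ≥ 9 — no move.
  22: 22 XOR 27 = 13 < 22 — winning move (to 13).
  6: 6 XOR 27 = 29 ≥ 6 — no move.
  3: 3 XOR 27 = 24 ≥ 3 — no move.
That gives 1 winning move.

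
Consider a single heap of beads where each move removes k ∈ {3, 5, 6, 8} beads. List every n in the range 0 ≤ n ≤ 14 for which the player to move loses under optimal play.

Compute g(0), g(1), … for moves {3, 5, 6, 8}:
g(0) = mex{} = 0
g(1) = mex{} = 0
g(2) = mex{} = 0
g(3) = mex{0} = 1
g(4) = mex{0} = 1
g(5) = mex{0} = 1
g(6) = mex{0,1} = 2
g(7) = mex{0,1} = 2
g(8) = mex{0,1} = 2
g(9) = mex{0,1,2} = 3
g(10) = mex{0,1,2} = 3
g(11) = mex{1,2} = 0
g(12) = mex{1,2,3} = 0
g(13) = mex{1,2,3} = 0
g(14) = mex{0,2,3} = 1
The P-positions (g = 0) in 0..14 are 0, 1, 2, 11, 12, 13.

0, 1, 2, 11, 12, 13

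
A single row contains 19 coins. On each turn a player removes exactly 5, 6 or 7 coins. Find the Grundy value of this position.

Build the Grundy sequence with g(k) = mex{g(k−s) : s ∈ {5, 6, 7}, s ≤ k}:
k:     0  1  2  3  4  5  6  7  8  9 10 11 12 13 14 15 16 17 18 19
g(k):  0  0  0  0  0  1  1  1  1  1  2  2  0  0  0  0  0  1  1  1
So g(19) = 1.

1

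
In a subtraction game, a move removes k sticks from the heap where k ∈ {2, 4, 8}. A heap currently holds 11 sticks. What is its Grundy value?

Compute g(0), g(1), … for moves {2, 4, 8}:
g(0) = mex{} = 0
g(1) = mex{} = 0
g(2) = mex{0} = 1
g(3) = mex{0} = 1
g(4) = mex{0,1} = 2
g(5) = mex{0,1} = 2
g(6) = mex{1,2} = 0
g(7) = mex{1,2} = 0
g(8) = mex{0,2} = 1
g(9) = mex{0,2} = 1
g(10) = mex{0,1} = 2
g(11) = mex{0,1} = 2
So g(11) = 2.

2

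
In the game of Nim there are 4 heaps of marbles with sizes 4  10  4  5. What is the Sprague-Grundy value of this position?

15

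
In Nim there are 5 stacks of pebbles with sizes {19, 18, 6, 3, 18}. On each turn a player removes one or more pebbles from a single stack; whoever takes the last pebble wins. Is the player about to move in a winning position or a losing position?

Nim-sum: 19 XOR 18 XOR 6 XOR 3 XOR 18 = 22.
The nim-sum is 22 ≠ 0, so this is an N-position: the player to move can win.

Winning position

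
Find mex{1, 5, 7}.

0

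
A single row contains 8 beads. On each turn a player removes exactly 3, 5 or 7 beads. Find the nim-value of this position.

2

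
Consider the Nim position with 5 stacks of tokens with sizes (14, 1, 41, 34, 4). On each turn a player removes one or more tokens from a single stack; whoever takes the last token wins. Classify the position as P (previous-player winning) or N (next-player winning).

P-position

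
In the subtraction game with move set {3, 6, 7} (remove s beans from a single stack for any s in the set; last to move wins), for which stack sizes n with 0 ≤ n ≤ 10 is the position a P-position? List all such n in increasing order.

0, 1, 2, 10

Grundy values for subtraction set {3, 6, 7}:
k:     0  1  2  3  4  5  6  7  8  9 10
g(k):  0  0  0  1  1  1  2  2  2  3  0
The P-positions (g = 0) in 0..10 are 0, 1, 2, 10.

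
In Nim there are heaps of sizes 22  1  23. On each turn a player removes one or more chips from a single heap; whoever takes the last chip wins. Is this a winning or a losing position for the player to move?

Write each in binary and XOR column by column:
  10110  (22)
  00001  (1)
  10111  (23)
  -----
  00000  (0)
The nim-sum is 0, so this is a P-position: the player to move is in a losing position under optimal play.

Losing position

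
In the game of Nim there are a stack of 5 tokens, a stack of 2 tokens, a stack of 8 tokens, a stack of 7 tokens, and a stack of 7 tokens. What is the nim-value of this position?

Nim-sum: 5 ^ 2 ^ 8 ^ 7 ^ 7 = 15.

15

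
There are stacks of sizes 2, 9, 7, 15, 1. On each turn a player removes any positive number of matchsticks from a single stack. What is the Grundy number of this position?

Bitwise XOR of the heap sizes:
  0010  (2)
  1001  (9)
  0111  (7)
  1111  (15)
  0001  (1)
  ----
  0010  (2)

2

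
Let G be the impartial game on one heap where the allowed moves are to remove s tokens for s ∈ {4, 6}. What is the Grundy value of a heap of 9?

Grundy values for subtraction set {4, 6}:
k:     0  1  2  3  4  5  6  7  8  9
g(k):  0  0  0  0  1  1  1  1  2  2
So g(9) = 2.

2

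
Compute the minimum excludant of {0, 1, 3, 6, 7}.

2

The values 0, 1 are all present; 2 is the first non-negative integer missing from the set.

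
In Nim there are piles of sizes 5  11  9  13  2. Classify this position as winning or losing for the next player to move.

Winning position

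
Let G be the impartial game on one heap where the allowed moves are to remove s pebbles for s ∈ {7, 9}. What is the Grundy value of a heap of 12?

1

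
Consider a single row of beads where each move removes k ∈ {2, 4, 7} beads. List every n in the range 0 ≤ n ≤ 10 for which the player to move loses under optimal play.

0, 1, 6, 9

Compute g(0), g(1), … for moves {2, 4, 7}:
k:     0  1  2  3  4  5  6  7  8  9 10
g(k):  0  0  1  1  2  2  0  3  1  0  2
The P-positions (g = 0) in 0..10 are 0, 1, 6, 9.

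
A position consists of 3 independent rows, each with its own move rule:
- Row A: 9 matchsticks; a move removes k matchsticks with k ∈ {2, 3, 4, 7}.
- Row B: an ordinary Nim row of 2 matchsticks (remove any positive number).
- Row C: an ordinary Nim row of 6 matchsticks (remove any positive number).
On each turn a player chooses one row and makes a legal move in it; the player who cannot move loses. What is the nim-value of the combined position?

Grundy values for row A (subtraction set {2, 3, 4, 7}):
g(0) = mex{} = 0
g(1) = mex{} = 0
g(2) = mex{0} = 1
g(3) = mex{0} = 1
g(4) = mex{0,1} = 2
g(5) = mex{0,1} = 2
g(6) = mex{1,2} = 0
g(7) = mex{0,1,2} = 3
g(8) = mex{0,2} = 1
g(9) = mex{0,1,2,3} = 4
So g(9) = 4.
Row B is a plain Nim row of size 2, so its Grundy value is 2.
Row C is a plain Nim row of size 6, so its Grundy value is 6.
By the Sprague-Grundy theorem, the Grundy value of a sum of independent games is the XOR of the component values.
Combined value = 4 ⊕ 2 ⊕ 6 = 0.

0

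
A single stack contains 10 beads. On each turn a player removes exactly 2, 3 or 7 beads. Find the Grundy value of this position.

0

Grundy values for subtraction set {2, 3, 7}:
k:     0  1  2  3  4  5  6  7  8  9 10
g(k):  0  0  1  1  2  0  0  1  1  2  0
So g(10) = 0.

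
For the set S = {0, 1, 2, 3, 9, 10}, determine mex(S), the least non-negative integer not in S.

The values 0, 1, 2, 3 are all present; 4 is the first non-negative integer missing from the set.

4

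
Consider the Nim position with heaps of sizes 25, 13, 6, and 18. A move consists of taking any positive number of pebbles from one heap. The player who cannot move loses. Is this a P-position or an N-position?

In binary:
  11001  (25)
  01101  (13)
  00110  (6)
  10010  (18)
  -----
  00000  (0)
The nim-sum is 0, so this is a P-position: the player to move is in a losing position under optimal play.

P-position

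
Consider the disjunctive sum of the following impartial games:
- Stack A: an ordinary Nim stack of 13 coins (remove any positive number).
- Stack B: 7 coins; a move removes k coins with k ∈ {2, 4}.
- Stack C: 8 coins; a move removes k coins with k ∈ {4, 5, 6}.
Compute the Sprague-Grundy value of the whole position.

Stack A is a plain Nim stack of size 13, so its Grundy value is 13.
Build the Grundy sequence for stack B with g(k) = mex{g(k−s) : s ∈ {2, 4}, s ≤ k}:
g(0) = mex{} = 0
g(1) = mex{} = 0
g(2) = mex{0} = 1
g(3) = mex{0} = 1
g(4) = mex{0,1} = 2
g(5) = mex{0,1} = 2
g(6) = mex{1,2} = 0
g(7) = mex{1,2} = 0
So g(7) = 0.
For stack C, compute g(0), g(1), … with moves {4, 5, 6}:
k:     0  1  2  3  4  5  6  7  8
g(k):  0  0  0  0  1  1  1  1  2
So g(8) = 2.
The value of a disjunctive sum is the nim-sum of the parts.
Combined value = 13 XOR 0 XOR 2 = 15.

15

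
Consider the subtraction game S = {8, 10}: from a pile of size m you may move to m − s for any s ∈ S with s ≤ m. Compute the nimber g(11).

Compute g(0), g(1), … for moves {8, 10}:
g(0) = mex{} = 0
g(1) = mex{} = 0
g(2) = mex{} = 0
g(3) = mex{} = 0
g(4) = mex{} = 0
g(5) = mex{} = 0
g(6) = mex{} = 0
g(7) = mex{} = 0
g(8) = mex{0} = 1
g(9) = mex{0} = 1
g(10) = mex{0} = 1
g(11) = mex{0} = 1
So g(11) = 1.

1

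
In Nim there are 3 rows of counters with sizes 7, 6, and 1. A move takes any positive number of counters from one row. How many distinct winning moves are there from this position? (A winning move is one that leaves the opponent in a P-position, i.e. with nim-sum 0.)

0

Nim-sum: 7 ⊕ 6 ⊕ 1 = 0.
The nim-sum is already 0, so every move leaves a nonzero nim-sum — there are no winning moves.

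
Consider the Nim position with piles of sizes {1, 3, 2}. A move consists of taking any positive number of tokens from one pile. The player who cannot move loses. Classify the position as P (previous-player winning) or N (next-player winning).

P-position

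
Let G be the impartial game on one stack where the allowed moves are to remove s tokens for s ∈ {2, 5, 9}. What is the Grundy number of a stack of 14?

0

Grundy values for subtraction set {2, 5, 9}:
k:     0  1  2  3  4  5  6  7  8  9 10 11 12 13 14
g(k):  0  0  1  1  0  2  1  0  0  1  1  0  2  1  0
So g(14) = 0.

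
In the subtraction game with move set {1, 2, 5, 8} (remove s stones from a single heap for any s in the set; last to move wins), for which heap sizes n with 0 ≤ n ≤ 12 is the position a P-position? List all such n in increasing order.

Compute g(0), g(1), … for moves {1, 2, 5, 8}:
k:     0  1  2  3  4  5  6  7  8  9 10 11 12
g(k):  0  1  2  0  1  2  0  1  2  0  1  2  0
The P-positions (g = 0) in 0..12 are 0, 3, 6, 9, 12.

0, 3, 6, 9, 12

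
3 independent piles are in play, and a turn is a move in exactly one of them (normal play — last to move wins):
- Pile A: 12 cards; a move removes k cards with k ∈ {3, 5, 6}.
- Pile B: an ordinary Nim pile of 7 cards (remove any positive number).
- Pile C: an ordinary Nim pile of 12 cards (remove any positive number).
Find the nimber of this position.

10

Grundy values for pile A (subtraction set {3, 5, 6}):
k:     0  1  2  3  4  5  6  7  8  9 10 11 12
g(k):  0  0  0  1  1  1  2  2  2  0  0  0  1
So g(12) = 1.
Pile B is a plain Nim pile of size 7, so its Grundy value is 7.
Pile C is a plain Nim pile of size 12, so its Grundy value is 12.
The value of a disjunctive sum is the nim-sum of the parts.
Combined value = 1 XOR 7 XOR 12 = 10.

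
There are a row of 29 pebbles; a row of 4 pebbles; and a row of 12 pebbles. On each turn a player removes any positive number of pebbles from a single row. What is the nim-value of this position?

In binary:
  11101  (29)
  00100  (4)
  01100  (12)
  -----
  10101  (21)

21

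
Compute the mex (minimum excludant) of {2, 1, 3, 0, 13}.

4

The values 0, 1, 2, 3 are all present; 4 is the first non-negative integer missing from the set.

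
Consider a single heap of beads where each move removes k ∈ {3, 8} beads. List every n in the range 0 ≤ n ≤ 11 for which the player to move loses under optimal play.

0, 1, 2, 6, 7, 11

Grundy values for subtraction set {3, 8}:
g(0) = mex{} = 0
g(1) = mex{} = 0
g(2) = mex{} = 0
g(3) = mex{0} = 1
g(4) = mex{0} = 1
g(5) = mex{0} = 1
g(6) = mex{1} = 0
g(7) = mex{1} = 0
g(8) = mex{0,1} = 2
g(9) = mex{0} = 1
g(10) = mex{0} = 1
g(11) = mex{1,2} = 0
The P-positions (g = 0) in 0..11 are 0, 1, 2, 6, 7, 11.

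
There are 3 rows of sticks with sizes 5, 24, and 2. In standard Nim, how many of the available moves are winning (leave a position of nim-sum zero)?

Write each in binary and XOR column by column:
  00101  (5)
  11000  (24)
  00010  (2)
  -----
  11111  (31)
The overall nim-sum is X = 31. A row of size p has a winning move iff p XOR X < p (reduce it to p XOR X).
  5: 5 XOR 31 = 26 ≥ 5 — no move.
  24: 24 XOR 31 = 7 < 24 — winning move (to 7).
  2: 2 XOR 31 = 29 ≥ 2 — no move.
That gives 1 winning move.

1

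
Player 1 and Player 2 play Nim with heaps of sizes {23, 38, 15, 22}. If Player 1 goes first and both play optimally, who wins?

Player 1 wins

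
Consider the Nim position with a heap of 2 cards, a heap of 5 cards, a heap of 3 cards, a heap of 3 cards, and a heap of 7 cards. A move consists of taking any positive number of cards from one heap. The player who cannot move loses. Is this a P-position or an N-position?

Bitwise XOR of the heap sizes:
  010  (2)
  101  (5)
  011  (3)
  011  (3)
  111  (7)
  ---
  000  (0)
The nim-sum is 0, so this is a P-position: the player to move is in a losing position under optimal play.

P-position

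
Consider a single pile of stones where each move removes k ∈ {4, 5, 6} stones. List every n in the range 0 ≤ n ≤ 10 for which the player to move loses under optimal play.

0, 1, 2, 3, 10

Grundy values for subtraction set {4, 5, 6}:
k:     0  1  2  3  4  5  6  7  8  9 10
g(k):  0  0  0  0  1  1  1  1  2  2  0
The P-positions (g = 0) in 0..10 are 0, 1, 2, 3, 10.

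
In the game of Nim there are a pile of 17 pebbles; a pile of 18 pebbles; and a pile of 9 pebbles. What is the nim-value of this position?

10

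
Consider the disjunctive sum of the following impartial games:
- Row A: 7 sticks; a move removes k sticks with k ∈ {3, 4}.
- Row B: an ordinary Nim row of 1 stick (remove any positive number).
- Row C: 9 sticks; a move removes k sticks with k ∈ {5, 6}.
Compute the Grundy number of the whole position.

0

Build the Grundy sequence for row A with g(k) = mex{g(k−s) : s ∈ {3, 4}, s ≤ k}:
g(0) = mex{} = 0
g(1) = mex{} = 0
g(2) = mex{} = 0
g(3) = mex{0} = 1
g(4) = mex{0} = 1
g(5) = mex{0} = 1
g(6) = mex{0,1} = 2
g(7) = mex{1} = 0
So g(7) = 0.
Row B is a plain Nim row of size 1, so its Grundy value is 1.
For row C, compute g(0), g(1), … with moves {5, 6}:
g(0) = mex{} = 0
g(1) = mex{} = 0
g(2) = mex{} = 0
g(3) = mex{} = 0
g(4) = mex{} = 0
g(5) = mex{0} = 1
g(6) = mex{0} = 1
g(7) = mex{0} = 1
g(8) = mex{0} = 1
g(9) = mex{0} = 1
So g(9) = 1.
By the Sprague-Grundy theorem, the Grundy value of a sum of independent games is the XOR of the component values.
Combined value = 0 ⊕ 1 ⊕ 1 = 0.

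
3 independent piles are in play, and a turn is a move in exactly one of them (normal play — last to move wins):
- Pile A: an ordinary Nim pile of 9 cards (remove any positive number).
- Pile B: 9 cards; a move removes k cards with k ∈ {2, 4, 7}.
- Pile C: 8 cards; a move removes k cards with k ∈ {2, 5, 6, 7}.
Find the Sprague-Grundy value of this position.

Pile A is a plain Nim pile of size 9, so its Grundy value is 9.
Build the Grundy sequence for pile B with g(k) = mex{g(k−s) : s ∈ {2, 4, 7}, s ≤ k}:
g(0) = mex{} = 0
g(1) = mex{} = 0
g(2) = mex{0} = 1
g(3) = mex{0} = 1
g(4) = mex{0,1} = 2
g(5) = mex{0,1} = 2
g(6) = mex{1,2} = 0
g(7) = mex{0,1,2} = 3
g(8) = mex{0,2} = 1
g(9) = mex{1,2,3} = 0
So g(9) = 0.
Build the Grundy sequence for pile C with g(k) = mex{g(k−s) : s ∈ {2, 5, 6, 7}, s ≤ k}:
g(0) = mex{} = 0
g(1) = mex{} = 0
g(2) = mex{0} = 1
g(3) = mex{0} = 1
g(4) = mex{1} = 0
g(5) = mex{0,1} = 2
g(6) = mex{0} = 1
g(7) = mex{0,1,2} = 3
g(8) = mex{0,1} = 2
So g(8) = 2.
The value of a disjunctive sum is the nim-sum of the parts.
Combined value = 9 ⊕ 0 ⊕ 2 = 11.

11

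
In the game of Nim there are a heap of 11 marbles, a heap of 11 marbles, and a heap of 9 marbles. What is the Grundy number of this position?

9

Nim-sum: 11 ^ 11 ^ 9 = 9.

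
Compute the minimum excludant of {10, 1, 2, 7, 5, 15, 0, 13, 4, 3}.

6

The values 0, 1, 2, 3, 4, 5 are all present; 6 is the first non-negative integer missing from the set.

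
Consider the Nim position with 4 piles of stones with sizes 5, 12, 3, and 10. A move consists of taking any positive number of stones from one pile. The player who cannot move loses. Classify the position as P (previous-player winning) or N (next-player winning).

Bitwise XOR of the heap sizes:
  0101  (5)
  1100  (12)
  0011  (3)
  1010  (10)
  ----
  0000  (0)
The nim-sum is 0, so this is a P-position: the player to move is in a losing position under optimal play.

P-position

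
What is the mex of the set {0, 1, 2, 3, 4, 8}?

5

The values 0, 1, 2, 3, 4 are all present; 5 is the first non-negative integer missing from the set.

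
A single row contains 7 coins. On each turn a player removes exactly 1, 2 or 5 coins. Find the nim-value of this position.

1

Grundy values for subtraction set {1, 2, 5}:
k:     0  1  2  3  4  5  6  7
g(k):  0  1  2  0  1  2  0  1
So g(7) = 1.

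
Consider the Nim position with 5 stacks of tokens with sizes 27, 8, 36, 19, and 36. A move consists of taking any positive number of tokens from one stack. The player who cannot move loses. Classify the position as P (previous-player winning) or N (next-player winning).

P-position

Compute the nim-sum pairwise:
27 ⊕ 8 = 19
19 ⊕ 36 = 55
55 ⊕ 19 = 36
36 ⊕ 36 = 0
The nim-sum is 0, so this is a P-position: the player to move is in a losing position under optimal play.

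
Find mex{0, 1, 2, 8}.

3

The values 0, 1, 2 are all present; 3 is the first non-negative integer missing from the set.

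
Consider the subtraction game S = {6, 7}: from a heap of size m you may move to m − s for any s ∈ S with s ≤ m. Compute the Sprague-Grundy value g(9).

1

Compute g(0), g(1), … for moves {6, 7}:
g(0) = mex{} = 0
g(1) = mex{} = 0
g(2) = mex{} = 0
g(3) = mex{} = 0
g(4) = mex{} = 0
g(5) = mex{} = 0
g(6) = mex{0} = 1
g(7) = mex{0} = 1
g(8) = mex{0} = 1
g(9) = mex{0} = 1
So g(9) = 1.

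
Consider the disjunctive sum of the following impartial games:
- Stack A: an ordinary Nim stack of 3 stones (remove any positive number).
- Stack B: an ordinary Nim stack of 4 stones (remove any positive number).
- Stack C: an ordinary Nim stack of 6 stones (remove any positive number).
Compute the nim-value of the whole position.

Stack A is a plain Nim stack of size 3, so its Grundy value is 3.
Stack B is a plain Nim stack of size 4, so its Grundy value is 4.
Stack C is a plain Nim stack of size 6, so its Grundy value is 6.
By the Sprague-Grundy theorem, the Grundy value of a sum of independent games is the XOR of the component values.
Combined value = 3 ⊕ 4 ⊕ 6 = 1.

1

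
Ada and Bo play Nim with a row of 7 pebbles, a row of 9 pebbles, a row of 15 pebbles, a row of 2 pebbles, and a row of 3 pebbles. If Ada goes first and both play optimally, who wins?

Nim-sum: 7 ⊕ 9 ⊕ 15 ⊕ 2 ⊕ 3 = 0.
The nim-sum is 0, so this is a P-position: the player to move is in a losing position under optimal play; Ada is about to move from it and so loses — Bo wins.

Bo wins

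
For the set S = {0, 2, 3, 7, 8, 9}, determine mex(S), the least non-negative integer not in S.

1

0 is in the set but 1 is not, so the mex is 1.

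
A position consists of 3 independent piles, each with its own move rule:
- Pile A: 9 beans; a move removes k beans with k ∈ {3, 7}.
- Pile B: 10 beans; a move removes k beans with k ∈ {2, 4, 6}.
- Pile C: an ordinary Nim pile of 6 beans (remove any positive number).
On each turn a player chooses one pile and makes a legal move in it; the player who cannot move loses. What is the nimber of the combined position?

Build the Grundy sequence for pile A with g(k) = mex{g(k−s) : s ∈ {3, 7}, s ≤ k}:
g(0) = mex{} = 0
g(1) = mex{} = 0
g(2) = mex{} = 0
g(3) = mex{0} = 1
g(4) = mex{0} = 1
g(5) = mex{0} = 1
g(6) = mex{1} = 0
g(7) = mex{0,1} = 2
g(8) = mex{0,1} = 2
g(9) = mex{0} = 1
So g(9) = 1.
Grundy values for pile B (subtraction set {2, 4, 6}):
k:     0  1  2  3  4  5  6  7  8  9 10
g(k):  0  0  1  1  2  2  3  3  0  0  1
So g(10) = 1.
Pile C is a plain Nim pile of size 6, so its Grundy value is 6.
By the Sprague-Grundy theorem, the Grundy value of a sum of independent games is the XOR of the component values.
Combined value = 1 ⊕ 1 ⊕ 6 = 6.

6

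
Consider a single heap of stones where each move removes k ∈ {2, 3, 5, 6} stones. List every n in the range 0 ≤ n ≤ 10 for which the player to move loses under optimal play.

Grundy values for subtraction set {2, 3, 5, 6}:
g(0) = mex{} = 0
g(1) = mex{} = 0
g(2) = mex{0} = 1
g(3) = mex{0} = 1
g(4) = mex{0,1} = 2
g(5) = mex{0,1} = 2
g(6) = mex{0,1,2} = 3
g(7) = mex{0,1,2} = 3
g(8) = mex{1,2,3} = 0
g(9) = mex{1,2,3} = 0
g(10) = mex{0,2,3} = 1
The P-positions (g = 0) in 0..10 are 0, 1, 8, 9.

0, 1, 8, 9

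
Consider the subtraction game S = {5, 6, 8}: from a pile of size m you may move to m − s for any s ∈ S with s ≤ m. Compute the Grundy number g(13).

Compute g(0), g(1), … for moves {5, 6, 8}:
k:     0  1  2  3  4  5  6  7  8  9 10 11 12 13
g(k):  0  0  0  0  0  1  1  1  1  1  2  2  2  0
So g(13) = 0.

0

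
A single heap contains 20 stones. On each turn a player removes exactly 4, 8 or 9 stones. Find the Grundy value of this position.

Build the Grundy sequence with g(k) = mex{g(k−s) : s ∈ {4, 8, 9}, s ≤ k}:
k:     0  1  2  3  4  5  6  7  8  9 10 11 12 13 14 15 16 17 18 19 20
g(k):  0  0  0  0  1  1  1  1  2  2  2  2  3  0  0  0  0  1  1  1  1
So g(20) = 1.

1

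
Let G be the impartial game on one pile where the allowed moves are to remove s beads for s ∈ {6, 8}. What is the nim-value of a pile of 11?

1

Build the Grundy sequence with g(k) = mex{g(k−s) : s ∈ {6, 8}, s ≤ k}:
g(0) = mex{} = 0
g(1) = mex{} = 0
g(2) = mex{} = 0
g(3) = mex{} = 0
g(4) = mex{} = 0
g(5) = mex{} = 0
g(6) = mex{0} = 1
g(7) = mex{0} = 1
g(8) = mex{0} = 1
g(9) = mex{0} = 1
g(10) = mex{0} = 1
g(11) = mex{0} = 1
So g(11) = 1.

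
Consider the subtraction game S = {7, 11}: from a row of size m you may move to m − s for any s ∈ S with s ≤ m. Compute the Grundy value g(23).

0

Grundy values for subtraction set {7, 11}:
k:     0  1  2  3  4  5  6  7  8  9 10 11 12 13 14 15 16 17 18 19 20 21 22 23
g(k):  0  0  0  0  0  0  0  1  1  1  1  1  1  1  2  2  2  2  0  0  0  0  0  0
So g(23) = 0.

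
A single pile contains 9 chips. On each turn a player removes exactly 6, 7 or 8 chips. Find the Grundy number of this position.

Grundy values for subtraction set {6, 7, 8}:
g(0) = mex{} = 0
g(1) = mex{} = 0
g(2) = mex{} = 0
g(3) = mex{} = 0
g(4) = mex{} = 0
g(5) = mex{} = 0
g(6) = mex{0} = 1
g(7) = mex{0} = 1
g(8) = mex{0} = 1
g(9) = mex{0} = 1
So g(9) = 1.

1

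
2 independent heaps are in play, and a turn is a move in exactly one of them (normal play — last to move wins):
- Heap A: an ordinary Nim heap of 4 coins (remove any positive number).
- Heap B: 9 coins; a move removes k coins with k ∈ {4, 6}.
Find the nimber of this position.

Heap A is a plain Nim heap of size 4, so its Grundy value is 4.
Grundy values for heap B (subtraction set {4, 6}):
k:     0  1  2  3  4  5  6  7  8  9
g(k):  0  0  0  0  1  1  1  1  2  2
So g(9) = 2.
The value of a disjunctive sum is the nim-sum of the parts.
Combined value = 4 ⊕ 2 = 6.

6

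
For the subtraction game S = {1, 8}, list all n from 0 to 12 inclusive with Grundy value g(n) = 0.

0, 2, 4, 6, 9, 11

Grundy values for subtraction set {1, 8}:
g(0) = mex{} = 0
g(1) = mex{0} = 1
g(2) = mex{1} = 0
g(3) = mex{0} = 1
g(4) = mex{1} = 0
g(5) = mex{0} = 1
g(6) = mex{1} = 0
g(7) = mex{0} = 1
g(8) = mex{0,1} = 2
g(9) = mex{1,2} = 0
g(10) = mex{0} = 1
g(11) = mex{1} = 0
g(12) = mex{0} = 1
The P-positions (g = 0) in 0..12 are 0, 2, 4, 6, 9, 11.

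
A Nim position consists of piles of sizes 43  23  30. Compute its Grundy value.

34

Nim-sum: 43 XOR 23 XOR 30 = 34.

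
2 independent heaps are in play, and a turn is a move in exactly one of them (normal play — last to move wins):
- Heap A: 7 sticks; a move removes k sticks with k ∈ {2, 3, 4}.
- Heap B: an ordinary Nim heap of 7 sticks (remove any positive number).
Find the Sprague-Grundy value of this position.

For heap A, compute g(0), g(1), … with moves {2, 3, 4}:
g(0) = mex{} = 0
g(1) = mex{} = 0
g(2) = mex{0} = 1
g(3) = mex{0} = 1
g(4) = mex{0,1} = 2
g(5) = mex{0,1} = 2
g(6) = mex{1,2} = 0
g(7) = mex{1,2} = 0
So g(7) = 0.
Heap B is a plain Nim heap of size 7, so its Grundy value is 7.
By the Sprague-Grundy theorem, the Grundy value of a sum of independent games is the XOR of the component values.
Combined value = 0 XOR 7 = 7.

7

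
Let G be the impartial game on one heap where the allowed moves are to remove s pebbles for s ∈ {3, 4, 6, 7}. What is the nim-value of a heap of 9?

3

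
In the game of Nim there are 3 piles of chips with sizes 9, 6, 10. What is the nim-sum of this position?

5

Write each in binary and XOR column by column:
  1001  (9)
  0110  (6)
  1010  (10)
  ----
  0101  (5)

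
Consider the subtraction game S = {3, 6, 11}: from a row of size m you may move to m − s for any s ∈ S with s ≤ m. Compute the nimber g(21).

1

Build the Grundy sequence with g(k) = mex{g(k−s) : s ∈ {3, 6, 11}, s ≤ k}:
k:     0  1  2  3  4  5  6  7  8  9 10 11 12 13 14 15 16 17 18 19 20 21
g(k):  0  0  0  1  1  1  2  2  2  0  0  3  1  1  0  2  2  1  0  0  2  1
So g(21) = 1.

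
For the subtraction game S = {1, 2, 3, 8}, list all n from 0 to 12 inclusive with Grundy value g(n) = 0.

0, 4, 9

Grundy values for subtraction set {1, 2, 3, 8}:
g(0) = mex{} = 0
g(1) = mex{0} = 1
g(2) = mex{0,1} = 2
g(3) = mex{0,1,2} = 3
g(4) = mex{1,2,3} = 0
g(5) = mex{0,2,3} = 1
g(6) = mex{0,1,3} = 2
g(7) = mex{0,1,2} = 3
g(8) = mex{0,1,2,3} = 4
g(9) = mex{1,2,3,4} = 0
g(10) = mex{0,2,3,4} = 1
g(11) = mex{0,1,3,4} = 2
g(12) = mex{0,1,2} = 3
The P-positions (g = 0) in 0..12 are 0, 4, 9.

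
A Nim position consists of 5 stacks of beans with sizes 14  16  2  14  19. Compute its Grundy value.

1

Write each in binary and XOR column by column:
  01110  (14)
  10000  (16)
  00010  (2)
  01110  (14)
  10011  (19)
  -----
  00001  (1)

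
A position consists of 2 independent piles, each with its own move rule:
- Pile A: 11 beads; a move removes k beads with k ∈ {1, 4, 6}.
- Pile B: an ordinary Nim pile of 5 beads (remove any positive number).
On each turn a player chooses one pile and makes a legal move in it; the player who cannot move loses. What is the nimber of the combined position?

For pile A, compute g(0), g(1), … with moves {1, 4, 6}:
k:     0  1  2  3  4  5  6  7  8  9 10 11
g(k):  0  1  0  1  2  0  1  0  1  2  0  1
So g(11) = 1.
Pile B is a plain Nim pile of size 5, so its Grundy value is 5.
The value of a disjunctive sum is the nim-sum of the parts.
Combined value = 1 ⊕ 5 = 4.

4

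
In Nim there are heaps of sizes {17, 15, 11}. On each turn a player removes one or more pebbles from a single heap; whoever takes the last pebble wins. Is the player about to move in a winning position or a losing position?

Nim-sum: 17 ⊕ 15 ⊕ 11 = 21.
The nim-sum is 21 ≠ 0, so this is an N-position: the player to move can win.

Winning position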